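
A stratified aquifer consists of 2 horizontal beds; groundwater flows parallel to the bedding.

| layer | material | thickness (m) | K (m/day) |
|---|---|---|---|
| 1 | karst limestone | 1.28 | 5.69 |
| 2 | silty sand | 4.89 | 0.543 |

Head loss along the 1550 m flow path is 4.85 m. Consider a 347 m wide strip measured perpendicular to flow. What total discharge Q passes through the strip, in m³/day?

10.8

Flow is parallel to layering, so each bed carries its own Darcy discharge and the transmissivities add.
Σ(K_i·b_i) = 5.69×1.28 + 0.543×4.89 = 9.938 m²/day.
Hydraulic gradient i = Δh / L = 4.85 / 1550 = 0.003129.
Q = Σ(K_i·b_i) · W · i = 9.938 × 347 × 0.003129 = 10.79 m³/day.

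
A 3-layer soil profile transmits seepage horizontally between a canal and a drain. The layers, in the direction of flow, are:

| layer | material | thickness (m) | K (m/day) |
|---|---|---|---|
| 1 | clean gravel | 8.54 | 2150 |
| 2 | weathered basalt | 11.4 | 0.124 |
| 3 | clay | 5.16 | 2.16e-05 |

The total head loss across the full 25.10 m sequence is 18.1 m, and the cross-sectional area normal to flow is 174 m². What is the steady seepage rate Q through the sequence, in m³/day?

0.0132

Flow is perpendicular to layering, so the layers act in series and the equivalent K is the thickness-weighted harmonic mean.
Total thickness L = 8.54 + 11.4 + 5.16 = 25.10 m.
Σ(b_i/K_i) = 8.54/2150 + 11.4/0.124 + 5.16/2.16e-05 = 2.390e+05 d.
K_eq = L / Σ(b_i/K_i) = 25.10 / 2.390e+05 = 0.0001050 m/day.
Q = K_eq · A · (Δh/L) = 0.0001050 × 174 × (18.1/25.10) = 0.01318 m³/day.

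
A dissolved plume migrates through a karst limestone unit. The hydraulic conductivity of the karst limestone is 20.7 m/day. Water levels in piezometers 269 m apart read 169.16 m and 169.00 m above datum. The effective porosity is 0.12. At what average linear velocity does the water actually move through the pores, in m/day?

0.103

Hydraulic gradient i = (169.16 − 169.00) / 269 = 0.16 / 269 = 0.0005948.
Darcy flux q = K · i = 20.70 × 0.0005948 = 0.01231 m/day.
Seepage velocity v = q / n_e = 0.01231 / 0.12 = 0.1026 m/day.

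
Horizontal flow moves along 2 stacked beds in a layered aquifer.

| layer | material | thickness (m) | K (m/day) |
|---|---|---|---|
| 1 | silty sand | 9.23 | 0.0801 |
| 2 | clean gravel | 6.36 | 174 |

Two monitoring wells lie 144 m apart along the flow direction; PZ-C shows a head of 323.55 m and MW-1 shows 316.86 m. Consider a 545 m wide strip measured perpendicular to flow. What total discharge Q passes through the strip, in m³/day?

28000

Flow is parallel to layering, so each bed carries its own Darcy discharge and the transmissivities add.
Σ(K_i·b_i) = 0.0801×9.23 + 174×6.36 = 1107 m²/day.
Hydraulic gradient i = (323.55 − 316.86) / 144 = 6.69 / 144 = 0.04646.
Q = Σ(K_i·b_i) · W · i = 1107 × 545 × 0.04646 = 28039 m³/day.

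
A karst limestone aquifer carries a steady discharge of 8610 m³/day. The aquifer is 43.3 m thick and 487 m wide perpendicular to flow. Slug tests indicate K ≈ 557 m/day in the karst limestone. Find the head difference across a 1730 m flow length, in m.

Cross-sectional area A = 487 × 43.3 = 21087 m².
From Q = K·A·i, i = Q / (K·A) = 8610 / (557.0 × 21087) = 0.0007330.
Head loss Δh = i · L = 0.0007330 × 1730 = 1.268 m.

1.27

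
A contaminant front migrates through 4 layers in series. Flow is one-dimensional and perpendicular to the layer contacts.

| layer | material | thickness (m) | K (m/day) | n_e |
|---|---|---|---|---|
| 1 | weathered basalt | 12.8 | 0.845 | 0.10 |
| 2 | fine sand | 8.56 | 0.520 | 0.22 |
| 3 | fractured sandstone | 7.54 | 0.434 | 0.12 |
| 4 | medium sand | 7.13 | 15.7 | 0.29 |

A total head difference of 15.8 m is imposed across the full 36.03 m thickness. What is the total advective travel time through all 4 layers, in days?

19.2

With flow normal to the layers, continuity requires the same specific discharge q through every layer.
Σ(b_i/K_i) = 12.8/0.845 + 8.56/0.520 + 7.54/0.434 + 7.13/15.7 = 49.44 d.
q = Δh / Σ(b_i/K_i) = 15.8 / 49.44 = 0.3196 m/day.
In each layer the seepage velocity is v_i = q/n_i, so the layer transit time is t_i = b_i·n_i / q:
  layer 1 (weathered basalt): t_1 = 12.8 × 0.10 / 0.3196 = 4.005 d
  layer 2 (fine sand): t_2 = 8.56 × 0.22 / 0.3196 = 5.892 d
  layer 3 (fractured sandstone): t_3 = 7.54 × 0.12 / 0.3196 = 2.831 d
  layer 4 (medium sand): t_4 = 7.13 × 0.29 / 0.3196 = 6.470 d
Total t = Σ t_i = 19.20 days.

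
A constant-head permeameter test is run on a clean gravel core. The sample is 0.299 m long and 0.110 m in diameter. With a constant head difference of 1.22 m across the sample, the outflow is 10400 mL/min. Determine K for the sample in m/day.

Cross-sectional area A = π·(d/2)² = π × (0.110/2)² = 0.009503 m².
Convert discharge: 10400 mL/min = 0.0001733 m³/s.
Darcy's law rearranged: K = Q·L / (A·Δh) = 0.0001733 × 0.299 / (0.009503 × 1.22) = 0.004470 m/s = 386.2 m/day.

386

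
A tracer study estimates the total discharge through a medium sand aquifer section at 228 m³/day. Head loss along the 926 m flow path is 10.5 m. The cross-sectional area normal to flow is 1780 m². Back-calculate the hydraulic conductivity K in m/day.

11.3

Hydraulic gradient i = Δh / L = 10.5 / 926 = 0.01134.
From Q = K·A·i, K = Q / (A·i) = 228 / (1780 × 0.01134) = 11.30 m/day.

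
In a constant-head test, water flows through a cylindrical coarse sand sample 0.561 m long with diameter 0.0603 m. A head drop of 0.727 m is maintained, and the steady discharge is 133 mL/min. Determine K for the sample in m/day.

Cross-sectional area A = π·(d/2)² = π × (0.0603/2)² = 0.002856 m².
Convert discharge: 133 mL/min = 2.217e-06 m³/s.
Darcy's law rearranged: K = Q·L / (A·Δh) = 2.217e-06 × 0.561 / (0.002856 × 0.727) = 0.0005990 m/s = 51.75 m/day.

51.8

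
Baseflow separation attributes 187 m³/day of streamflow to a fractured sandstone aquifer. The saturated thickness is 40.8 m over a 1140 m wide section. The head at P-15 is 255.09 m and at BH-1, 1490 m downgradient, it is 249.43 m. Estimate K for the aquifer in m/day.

Cross-sectional area A = 1140 × 40.8 = 46512 m².
Hydraulic gradient i = (255.09 − 249.43) / 1490 = 5.66 / 1490 = 0.003799.
From Q = K·A·i, K = Q / (A·i) = 187 / (46512 × 0.003799) = 1.058 m/day.

1.06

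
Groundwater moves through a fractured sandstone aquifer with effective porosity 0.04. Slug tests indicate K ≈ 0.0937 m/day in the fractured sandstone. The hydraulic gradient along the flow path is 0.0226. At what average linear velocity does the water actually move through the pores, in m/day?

Hydraulic gradient i = 0.0226.
Darcy flux q = K · i = 0.09370 × 0.02260 = 0.002118 m/day.
Seepage velocity v = q / n_e = 0.002118 / 0.04 = 0.05294 m/day.

0.0529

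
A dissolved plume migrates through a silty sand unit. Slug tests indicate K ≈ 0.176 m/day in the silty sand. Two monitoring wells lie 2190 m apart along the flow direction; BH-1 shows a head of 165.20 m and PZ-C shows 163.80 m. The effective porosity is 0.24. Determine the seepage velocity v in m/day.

Hydraulic gradient i = (165.20 − 163.80) / 2190 = 1.4 / 2190 = 0.0006393.
Darcy flux q = K · i = 0.1760 × 0.0006393 = 0.0001125 m/day.
Seepage velocity v = q / n_e = 0.0001125 / 0.24 = 0.0004688 m/day.

0.000469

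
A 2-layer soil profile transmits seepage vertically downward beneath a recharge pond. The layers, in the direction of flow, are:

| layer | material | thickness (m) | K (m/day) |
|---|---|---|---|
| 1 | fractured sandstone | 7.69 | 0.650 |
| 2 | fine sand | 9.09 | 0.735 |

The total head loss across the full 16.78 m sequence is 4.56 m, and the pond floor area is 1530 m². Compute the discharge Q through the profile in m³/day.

Flow is perpendicular to layering, so the layers act in series and the equivalent K is the thickness-weighted harmonic mean.
Total thickness L = 7.69 + 9.09 = 16.78 m.
Σ(b_i/K_i) = 7.69/0.650 + 9.09/0.735 = 24.20 d.
K_eq = L / Σ(b_i/K_i) = 16.78 / 24.20 = 0.6934 m/day.
Q = K_eq · A · (Δh/L) = 0.6934 × 1530 × (4.56/16.78) = 288.3 m³/day.

288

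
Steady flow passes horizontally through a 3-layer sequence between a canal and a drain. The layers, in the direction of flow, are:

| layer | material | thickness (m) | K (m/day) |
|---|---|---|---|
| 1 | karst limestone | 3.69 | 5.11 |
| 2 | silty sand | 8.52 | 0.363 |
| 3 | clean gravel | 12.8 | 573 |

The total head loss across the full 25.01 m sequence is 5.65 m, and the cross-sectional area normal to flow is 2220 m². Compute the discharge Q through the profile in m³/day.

Flow is perpendicular to layering, so the layers act in series and the equivalent K is the thickness-weighted harmonic mean.
Total thickness L = 3.69 + 8.52 + 12.8 = 25.01 m.
Σ(b_i/K_i) = 3.69/5.11 + 8.52/0.363 + 12.8/573 = 24.22 d.
K_eq = L / Σ(b_i/K_i) = 25.01 / 24.22 = 1.033 m/day.
Q = K_eq · A · (Δh/L) = 1.033 × 2220 × (5.65/25.01) = 518.0 m³/day.

518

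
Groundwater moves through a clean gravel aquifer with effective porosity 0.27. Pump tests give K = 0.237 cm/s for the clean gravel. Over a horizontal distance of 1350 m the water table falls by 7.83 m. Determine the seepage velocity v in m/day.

4.40

Convert K: 0.237 cm/s × 864 = 204.8 m/day.
Hydraulic gradient i = Δh / L = 7.83 / 1350 = 0.005800.
Darcy flux q = K · i = 204.8 × 0.005800 = 1.188 m/day.
Seepage velocity v = q / n_e = 1.188 / 0.27 = 4.399 m/day.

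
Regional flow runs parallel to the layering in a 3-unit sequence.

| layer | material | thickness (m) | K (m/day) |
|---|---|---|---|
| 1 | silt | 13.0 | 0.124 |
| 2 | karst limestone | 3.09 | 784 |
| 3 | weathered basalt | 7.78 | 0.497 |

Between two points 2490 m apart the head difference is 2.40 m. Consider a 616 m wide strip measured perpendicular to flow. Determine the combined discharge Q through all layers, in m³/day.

Flow is parallel to layering, so each bed carries its own Darcy discharge and the transmissivities add.
Σ(K_i·b_i) = 0.124×13.0 + 784×3.09 + 0.497×7.78 = 2428 m²/day.
Hydraulic gradient i = Δh / L = 2.40 / 2490 = 0.0009639.
Q = Σ(K_i·b_i) · W · i = 2428 × 616 × 0.0009639 = 1442 m³/day.

1440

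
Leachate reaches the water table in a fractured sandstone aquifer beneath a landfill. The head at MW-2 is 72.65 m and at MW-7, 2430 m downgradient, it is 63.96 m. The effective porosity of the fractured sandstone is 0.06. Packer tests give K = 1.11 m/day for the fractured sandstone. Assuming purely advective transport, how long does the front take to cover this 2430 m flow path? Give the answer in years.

Hydraulic gradient i = (72.65 − 63.96) / 2430 = 8.69 / 2430 = 0.003576.
Darcy flux q = K · i = 1.110 × 0.003576 = 0.003970 m/day.
Seepage velocity v = q / n_e = 0.003970 / 0.06 = 0.06616 m/day.
Travel time t = L / v = 2430 / 0.06616 = 36730 days = 100.6 years.

101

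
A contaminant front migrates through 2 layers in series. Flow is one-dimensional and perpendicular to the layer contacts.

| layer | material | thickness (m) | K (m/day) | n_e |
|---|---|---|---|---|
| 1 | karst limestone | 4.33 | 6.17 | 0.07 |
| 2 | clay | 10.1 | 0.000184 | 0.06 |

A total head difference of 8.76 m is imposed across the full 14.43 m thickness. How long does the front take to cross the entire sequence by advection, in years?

15.6

With flow normal to the layers, continuity requires the same specific discharge q through every layer.
Σ(b_i/K_i) = 4.33/6.17 + 10.1/0.000184 = 54892 d.
q = Δh / Σ(b_i/K_i) = 8.76 / 54892 = 0.0001596 m/day.
In each layer the seepage velocity is v_i = q/n_i, so the layer transit time is t_i = b_i·n_i / q:
  layer 1 (karst limestone): t_1 = 4.33 × 0.07 / 0.0001596 = 1899 d
  layer 2 (clay): t_2 = 10.1 × 0.06 / 0.0001596 = 3797 d
Total t = Σ t_i = 5697 days = 15.60 years.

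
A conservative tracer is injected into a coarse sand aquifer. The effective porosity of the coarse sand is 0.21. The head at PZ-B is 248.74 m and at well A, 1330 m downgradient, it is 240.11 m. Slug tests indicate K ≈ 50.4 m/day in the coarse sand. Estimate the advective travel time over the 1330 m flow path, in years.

Hydraulic gradient i = (248.74 − 240.11) / 1330 = 8.63 / 1330 = 0.006489.
Darcy flux q = K · i = 50.40 × 0.006489 = 0.3270 m/day.
Seepage velocity v = q / n_e = 0.3270 / 0.21 = 1.557 m/day.
Travel time t = L / v = 1330 / 1.557 = 854.0 days = 2.338 years.

2.34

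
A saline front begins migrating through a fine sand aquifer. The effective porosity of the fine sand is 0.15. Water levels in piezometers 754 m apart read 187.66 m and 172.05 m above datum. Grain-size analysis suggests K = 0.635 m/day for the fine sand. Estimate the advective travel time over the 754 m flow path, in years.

23.6

Hydraulic gradient i = (187.66 − 172.05) / 754 = 15.61 / 754 = 0.02070.
Darcy flux q = K · i = 0.6350 × 0.02070 = 0.01315 m/day.
Seepage velocity v = q / n_e = 0.01315 / 0.15 = 0.08764 m/day.
Travel time t = L / v = 754 / 0.08764 = 8603 days = 23.55 years.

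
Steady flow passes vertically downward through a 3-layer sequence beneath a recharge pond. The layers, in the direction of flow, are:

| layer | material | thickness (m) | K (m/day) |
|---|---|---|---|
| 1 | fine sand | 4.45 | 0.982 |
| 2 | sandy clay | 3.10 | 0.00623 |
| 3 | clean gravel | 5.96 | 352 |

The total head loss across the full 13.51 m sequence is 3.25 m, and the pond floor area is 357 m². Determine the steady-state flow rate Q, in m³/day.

2.31

Flow is perpendicular to layering, so the layers act in series and the equivalent K is the thickness-weighted harmonic mean.
Total thickness L = 4.45 + 3.10 + 5.96 = 13.51 m.
Σ(b_i/K_i) = 4.45/0.982 + 3.10/0.00623 + 5.96/352 = 502.1 d.
K_eq = L / Σ(b_i/K_i) = 13.51 / 502.1 = 0.02690 m/day.
Q = K_eq · A · (Δh/L) = 0.02690 × 357 × (3.25/13.51) = 2.311 m³/day.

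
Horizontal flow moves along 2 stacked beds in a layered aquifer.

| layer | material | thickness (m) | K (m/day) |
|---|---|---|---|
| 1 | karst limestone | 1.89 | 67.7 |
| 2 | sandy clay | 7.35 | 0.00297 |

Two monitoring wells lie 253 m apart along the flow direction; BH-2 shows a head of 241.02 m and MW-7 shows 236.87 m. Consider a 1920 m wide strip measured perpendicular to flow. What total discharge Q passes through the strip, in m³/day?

Flow is parallel to layering, so each bed carries its own Darcy discharge and the transmissivities add.
Σ(K_i·b_i) = 67.7×1.89 + 0.00297×7.35 = 128.0 m²/day.
Hydraulic gradient i = (241.02 − 236.87) / 253 = 4.15 / 253 = 0.01640.
Q = Σ(K_i·b_i) · W · i = 128.0 × 1920 × 0.01640 = 4030 m³/day.

4030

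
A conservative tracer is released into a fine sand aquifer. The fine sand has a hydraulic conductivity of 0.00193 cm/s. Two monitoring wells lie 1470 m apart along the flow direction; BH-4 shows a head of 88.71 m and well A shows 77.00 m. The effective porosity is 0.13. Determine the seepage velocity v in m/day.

Convert K: 0.00193 cm/s × 864 = 1.668 m/day.
Hydraulic gradient i = (88.71 − 77.00) / 1470 = 11.71 / 1470 = 0.007966.
Darcy flux q = K · i = 1.668 × 0.007966 = 0.01328 m/day.
Seepage velocity v = q / n_e = 0.01328 / 0.13 = 0.1022 m/day.

0.102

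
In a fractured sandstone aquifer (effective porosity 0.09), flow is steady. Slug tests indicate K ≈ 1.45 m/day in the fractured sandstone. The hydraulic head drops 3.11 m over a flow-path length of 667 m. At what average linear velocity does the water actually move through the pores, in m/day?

Hydraulic gradient i = Δh / L = 3.11 / 667 = 0.004663.
Darcy flux q = K · i = 1.450 × 0.004663 = 0.006761 m/day.
Seepage velocity v = q / n_e = 0.006761 / 0.09 = 0.07512 m/day.

0.0751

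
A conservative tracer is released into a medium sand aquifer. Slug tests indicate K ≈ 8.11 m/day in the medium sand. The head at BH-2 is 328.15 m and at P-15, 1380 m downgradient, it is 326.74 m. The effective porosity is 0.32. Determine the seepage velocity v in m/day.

0.0259

Hydraulic gradient i = (328.15 − 326.74) / 1380 = 1.41 / 1380 = 0.001022.
Darcy flux q = K · i = 8.110 × 0.001022 = 0.008286 m/day.
Seepage velocity v = q / n_e = 0.008286 / 0.32 = 0.02589 m/day.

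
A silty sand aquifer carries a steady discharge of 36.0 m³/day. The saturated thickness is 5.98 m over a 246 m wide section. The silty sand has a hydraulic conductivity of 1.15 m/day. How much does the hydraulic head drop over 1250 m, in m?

26.6

Cross-sectional area A = 246 × 5.98 = 1471 m².
From Q = K·A·i, i = Q / (K·A) = 36.0 / (1.150 × 1471) = 0.02128.
Head loss Δh = i · L = 0.02128 × 1250 = 26.60 m.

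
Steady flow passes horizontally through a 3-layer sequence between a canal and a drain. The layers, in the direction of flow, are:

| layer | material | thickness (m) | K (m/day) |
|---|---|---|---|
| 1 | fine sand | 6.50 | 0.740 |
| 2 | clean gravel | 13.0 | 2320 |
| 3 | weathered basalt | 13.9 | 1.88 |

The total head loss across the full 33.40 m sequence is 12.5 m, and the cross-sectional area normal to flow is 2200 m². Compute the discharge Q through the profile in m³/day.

Flow is perpendicular to layering, so the layers act in series and the equivalent K is the thickness-weighted harmonic mean.
Total thickness L = 6.50 + 13.0 + 13.9 = 33.40 m.
Σ(b_i/K_i) = 6.50/0.740 + 13.0/2320 + 13.9/1.88 = 16.18 d.
K_eq = L / Σ(b_i/K_i) = 33.40 / 16.18 = 2.064 m/day.
Q = K_eq · A · (Δh/L) = 2.064 × 2200 × (12.5/33.40) = 1699 m³/day.

1700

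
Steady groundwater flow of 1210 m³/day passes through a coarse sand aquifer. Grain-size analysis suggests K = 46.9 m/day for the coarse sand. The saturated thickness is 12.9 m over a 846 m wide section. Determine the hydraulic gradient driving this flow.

0.00236

Cross-sectional area A = 846 × 12.9 = 10913 m².
From Q = K·A·i, i = Q / (K·A) = 1210 / (46.90 × 10913) = 0.002364.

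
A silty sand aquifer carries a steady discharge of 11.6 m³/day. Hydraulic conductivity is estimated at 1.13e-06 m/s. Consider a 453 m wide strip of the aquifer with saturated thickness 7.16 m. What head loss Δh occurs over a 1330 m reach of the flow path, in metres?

Convert K: 1.13e-06 m/s × 86400 = 0.09763 m/day.
Cross-sectional area A = 453 × 7.16 = 3243 m².
From Q = K·A·i, i = Q / (K·A) = 11.6 / (0.09763 × 3243) = 0.03663.
Head loss Δh = i · L = 0.03663 × 1330 = 48.72 m.

48.7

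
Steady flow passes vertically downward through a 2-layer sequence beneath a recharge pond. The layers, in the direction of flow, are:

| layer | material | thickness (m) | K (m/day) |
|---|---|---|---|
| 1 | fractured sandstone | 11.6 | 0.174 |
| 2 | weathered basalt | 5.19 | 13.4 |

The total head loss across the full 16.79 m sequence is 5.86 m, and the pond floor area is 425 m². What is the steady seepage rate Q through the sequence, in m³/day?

Flow is perpendicular to layering, so the layers act in series and the equivalent K is the thickness-weighted harmonic mean.
Total thickness L = 11.6 + 5.19 = 16.79 m.
Σ(b_i/K_i) = 11.6/0.174 + 5.19/13.4 = 67.05 d.
K_eq = L / Σ(b_i/K_i) = 16.79 / 67.05 = 0.2504 m/day.
Q = K_eq · A · (Δh/L) = 0.2504 × 425 × (5.86/16.79) = 37.14 m³/day.

37.1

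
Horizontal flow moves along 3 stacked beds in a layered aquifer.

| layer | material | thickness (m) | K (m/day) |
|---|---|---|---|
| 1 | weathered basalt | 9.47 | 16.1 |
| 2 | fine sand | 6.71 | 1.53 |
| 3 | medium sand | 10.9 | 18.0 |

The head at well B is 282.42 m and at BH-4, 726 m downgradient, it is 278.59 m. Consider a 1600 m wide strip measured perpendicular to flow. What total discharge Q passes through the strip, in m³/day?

3030

Flow is parallel to layering, so each bed carries its own Darcy discharge and the transmissivities add.
Σ(K_i·b_i) = 16.1×9.47 + 1.53×6.71 + 18.0×10.9 = 358.9 m²/day.
Hydraulic gradient i = (282.42 − 278.59) / 726 = 3.83 / 726 = 0.005275.
Q = Σ(K_i·b_i) · W · i = 358.9 × 1600 × 0.005275 = 3030 m³/day.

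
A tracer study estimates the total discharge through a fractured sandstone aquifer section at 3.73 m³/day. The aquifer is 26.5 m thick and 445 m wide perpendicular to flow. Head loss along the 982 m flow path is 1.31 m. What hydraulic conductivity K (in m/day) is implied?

0.237

Cross-sectional area A = 445 × 26.5 = 11792 m².
Hydraulic gradient i = Δh / L = 1.31 / 982 = 0.001334.
From Q = K·A·i, K = Q / (A·i) = 3.73 / (11792 × 0.001334) = 0.2371 m/day.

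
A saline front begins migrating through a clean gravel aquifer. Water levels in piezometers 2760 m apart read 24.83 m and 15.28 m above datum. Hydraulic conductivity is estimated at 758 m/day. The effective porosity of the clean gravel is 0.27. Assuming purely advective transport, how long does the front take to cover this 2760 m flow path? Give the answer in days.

284

Hydraulic gradient i = (24.83 − 15.28) / 2760 = 9.55 / 2760 = 0.003460.
Darcy flux q = K · i = 758.0 × 0.003460 = 2.623 m/day.
Seepage velocity v = q / n_e = 2.623 / 0.27 = 9.714 m/day.
Travel time t = L / v = 2760 / 9.714 = 284.1 days.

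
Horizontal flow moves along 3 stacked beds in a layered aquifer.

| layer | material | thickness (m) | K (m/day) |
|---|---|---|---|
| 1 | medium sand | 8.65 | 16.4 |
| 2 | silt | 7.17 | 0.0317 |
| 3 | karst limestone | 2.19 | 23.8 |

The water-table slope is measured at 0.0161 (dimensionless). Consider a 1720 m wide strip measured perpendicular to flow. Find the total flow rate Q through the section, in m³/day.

5380

Flow is parallel to layering, so each bed carries its own Darcy discharge and the transmissivities add.
Σ(K_i·b_i) = 16.4×8.65 + 0.0317×7.17 + 23.8×2.19 = 194.2 m²/day.
Hydraulic gradient i = 0.0161.
Q = Σ(K_i·b_i) · W · i = 194.2 × 1720 × 0.01610 = 5378 m³/day.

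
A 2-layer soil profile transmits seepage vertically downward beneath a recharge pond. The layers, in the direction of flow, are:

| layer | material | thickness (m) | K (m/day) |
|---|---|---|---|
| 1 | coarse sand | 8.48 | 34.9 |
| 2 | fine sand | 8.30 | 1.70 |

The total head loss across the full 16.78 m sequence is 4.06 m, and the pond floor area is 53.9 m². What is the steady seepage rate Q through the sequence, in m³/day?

42.7

Flow is perpendicular to layering, so the layers act in series and the equivalent K is the thickness-weighted harmonic mean.
Total thickness L = 8.48 + 8.30 = 16.78 m.
Σ(b_i/K_i) = 8.48/34.9 + 8.30/1.70 = 5.125 d.
K_eq = L / Σ(b_i/K_i) = 16.78 / 5.125 = 3.274 m/day.
Q = K_eq · A · (Δh/L) = 3.274 × 53.9 × (4.06/16.78) = 42.70 m³/day.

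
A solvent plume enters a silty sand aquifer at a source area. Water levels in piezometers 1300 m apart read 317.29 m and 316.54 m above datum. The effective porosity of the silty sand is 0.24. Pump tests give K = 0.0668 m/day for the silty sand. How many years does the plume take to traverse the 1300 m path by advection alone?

22200

Hydraulic gradient i = (317.29 − 316.54) / 1300 = 0.75 / 1300 = 0.0005769.
Darcy flux q = K · i = 0.06680 × 0.0005769 = 3.854e-05 m/day.
Seepage velocity v = q / n_e = 3.854e-05 / 0.24 = 0.0001606 m/day.
Travel time t = L / v = 1300 / 0.0001606 = 8.096e+06 days = 22165 years.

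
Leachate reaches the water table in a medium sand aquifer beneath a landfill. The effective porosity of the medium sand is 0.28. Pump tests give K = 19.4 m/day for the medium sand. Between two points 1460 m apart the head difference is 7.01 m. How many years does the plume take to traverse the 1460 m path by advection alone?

Hydraulic gradient i = Δh / L = 7.01 / 1460 = 0.004801.
Darcy flux q = K · i = 19.40 × 0.004801 = 0.09315 m/day.
Seepage velocity v = q / n_e = 0.09315 / 0.28 = 0.3327 m/day.
Travel time t = L / v = 1460 / 0.3327 = 4389 days = 12.02 years.

12.0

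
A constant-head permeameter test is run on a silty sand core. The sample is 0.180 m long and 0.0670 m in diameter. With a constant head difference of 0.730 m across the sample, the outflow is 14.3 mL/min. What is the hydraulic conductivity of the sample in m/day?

1.44

Cross-sectional area A = π·(d/2)² = π × (0.0670/2)² = 0.003526 m².
Convert discharge: 14.3 mL/min = 2.383e-07 m³/s.
Darcy's law rearranged: K = Q·L / (A·Δh) = 2.383e-07 × 0.180 / (0.003526 × 0.730) = 1.667e-05 m/s = 1.440 m/day.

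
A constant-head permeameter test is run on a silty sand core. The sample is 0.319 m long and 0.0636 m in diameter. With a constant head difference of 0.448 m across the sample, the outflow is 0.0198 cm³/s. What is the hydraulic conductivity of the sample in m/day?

0.383

Cross-sectional area A = π·(d/2)² = π × (0.0636/2)² = 0.003177 m².
Convert discharge: 0.0198 cm³/s = 1.980e-08 m³/s.
Darcy's law rearranged: K = Q·L / (A·Δh) = 1.980e-08 × 0.319 / (0.003177 × 0.448) = 4.438e-06 m/s = 0.3834 m/day.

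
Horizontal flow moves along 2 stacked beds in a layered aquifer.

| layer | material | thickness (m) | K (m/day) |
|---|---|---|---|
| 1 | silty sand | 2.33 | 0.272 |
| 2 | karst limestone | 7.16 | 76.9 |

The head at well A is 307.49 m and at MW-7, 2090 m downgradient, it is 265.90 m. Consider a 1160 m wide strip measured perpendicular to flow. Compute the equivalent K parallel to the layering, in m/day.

58.1

Flow is parallel to layering, so each bed carries its own Darcy discharge and the transmissivities add.
Σ(K_i·b_i) = 0.272×2.33 + 76.9×7.16 = 551.2 m²/day.
Total thickness b = 9.490 m, so K_eq = Σ(K_i·b_i)/b = 58.09 m/day.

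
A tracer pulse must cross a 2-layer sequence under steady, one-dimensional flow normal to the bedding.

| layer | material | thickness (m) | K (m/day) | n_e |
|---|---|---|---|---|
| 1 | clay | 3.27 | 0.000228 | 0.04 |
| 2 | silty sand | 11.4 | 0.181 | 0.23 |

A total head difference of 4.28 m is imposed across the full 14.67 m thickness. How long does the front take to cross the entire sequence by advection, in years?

With flow normal to the layers, continuity requires the same specific discharge q through every layer.
Σ(b_i/K_i) = 3.27/0.000228 + 11.4/0.181 = 14405 d.
q = Δh / Σ(b_i/K_i) = 4.28 / 14405 = 0.0002971 m/day.
In each layer the seepage velocity is v_i = q/n_i, so the layer transit time is t_i = b_i·n_i / q:
  layer 1 (clay): t_1 = 3.27 × 0.04 / 0.0002971 = 440.2 d
  layer 2 (silty sand): t_2 = 11.4 × 0.23 / 0.0002971 = 8825 d
Total t = Σ t_i = 9265 days = 25.37 years.

25.4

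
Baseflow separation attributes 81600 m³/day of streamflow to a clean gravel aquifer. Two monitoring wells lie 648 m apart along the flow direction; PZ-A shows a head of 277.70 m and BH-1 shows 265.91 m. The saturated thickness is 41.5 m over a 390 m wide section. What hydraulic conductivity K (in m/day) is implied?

Cross-sectional area A = 390 × 41.5 = 16185 m².
Hydraulic gradient i = (277.70 − 265.91) / 648 = 11.79 / 648 = 0.01819.
From Q = K·A·i, K = Q / (A·i) = 81600 / (16185 × 0.01819) = 277.1 m/day.

277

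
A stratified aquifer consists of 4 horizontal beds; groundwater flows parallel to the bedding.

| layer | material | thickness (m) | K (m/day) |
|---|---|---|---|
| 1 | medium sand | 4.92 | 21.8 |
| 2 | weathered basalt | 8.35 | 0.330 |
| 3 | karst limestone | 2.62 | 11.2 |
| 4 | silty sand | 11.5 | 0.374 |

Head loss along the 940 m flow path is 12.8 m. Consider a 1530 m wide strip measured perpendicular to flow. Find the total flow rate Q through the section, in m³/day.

Flow is parallel to layering, so each bed carries its own Darcy discharge and the transmissivities add.
Σ(K_i·b_i) = 21.8×4.92 + 0.330×8.35 + 11.2×2.62 + 0.374×11.5 = 143.7 m²/day.
Hydraulic gradient i = Δh / L = 12.8 / 940 = 0.01362.
Q = Σ(K_i·b_i) · W · i = 143.7 × 1530 × 0.01362 = 2993 m³/day.

2990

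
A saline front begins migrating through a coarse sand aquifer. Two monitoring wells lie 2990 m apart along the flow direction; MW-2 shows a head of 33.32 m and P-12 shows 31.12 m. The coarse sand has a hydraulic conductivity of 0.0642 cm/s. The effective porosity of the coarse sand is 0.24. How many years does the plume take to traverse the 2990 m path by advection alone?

Convert K: 0.0642 cm/s × 864 = 55.47 m/day.
Hydraulic gradient i = (33.32 − 31.12) / 2990 = 2.2 / 2990 = 0.0007358.
Darcy flux q = K · i = 55.47 × 0.0007358 = 0.04081 m/day.
Seepage velocity v = q / n_e = 0.04081 / 0.24 = 0.1701 m/day.
Travel time t = L / v = 2990 / 0.1701 = 17583 days = 48.14 years.

48.1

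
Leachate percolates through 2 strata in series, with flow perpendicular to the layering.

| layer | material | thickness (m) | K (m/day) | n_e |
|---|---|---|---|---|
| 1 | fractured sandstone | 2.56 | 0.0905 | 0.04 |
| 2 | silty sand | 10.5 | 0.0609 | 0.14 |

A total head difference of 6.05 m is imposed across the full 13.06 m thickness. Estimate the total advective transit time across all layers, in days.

52.2

With flow normal to the layers, continuity requires the same specific discharge q through every layer.
Σ(b_i/K_i) = 2.56/0.0905 + 10.5/0.0609 = 200.7 d.
q = Δh / Σ(b_i/K_i) = 6.05 / 200.7 = 0.03014 m/day.
In each layer the seepage velocity is v_i = q/n_i, so the layer transit time is t_i = b_i·n_i / q:
  layer 1 (fractured sandstone): t_1 = 2.56 × 0.04 / 0.03014 = 3.397 d
  layer 2 (silty sand): t_2 = 10.5 × 0.14 / 0.03014 = 48.77 d
Total t = Σ t_i = 52.16 days.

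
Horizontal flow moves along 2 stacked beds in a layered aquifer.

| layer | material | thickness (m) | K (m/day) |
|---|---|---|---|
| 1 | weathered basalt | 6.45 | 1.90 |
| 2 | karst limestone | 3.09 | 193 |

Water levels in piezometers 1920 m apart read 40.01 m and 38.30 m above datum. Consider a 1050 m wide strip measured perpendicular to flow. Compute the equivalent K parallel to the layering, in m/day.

Flow is parallel to layering, so each bed carries its own Darcy discharge and the transmissivities add.
Σ(K_i·b_i) = 1.90×6.45 + 193×3.09 = 608.6 m²/day.
Total thickness b = 9.540 m, so K_eq = Σ(K_i·b_i)/b = 63.80 m/day.

63.8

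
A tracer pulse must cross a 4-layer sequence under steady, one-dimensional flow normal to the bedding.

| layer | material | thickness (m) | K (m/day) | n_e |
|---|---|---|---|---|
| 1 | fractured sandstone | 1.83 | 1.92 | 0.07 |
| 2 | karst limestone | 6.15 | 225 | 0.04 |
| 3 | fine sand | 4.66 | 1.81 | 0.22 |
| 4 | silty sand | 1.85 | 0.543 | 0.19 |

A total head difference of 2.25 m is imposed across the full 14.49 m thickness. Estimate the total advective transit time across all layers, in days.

With flow normal to the layers, continuity requires the same specific discharge q through every layer.
Σ(b_i/K_i) = 1.83/1.92 + 6.15/225 + 4.66/1.81 + 1.85/0.543 = 6.962 d.
q = Δh / Σ(b_i/K_i) = 2.25 / 6.962 = 0.3232 m/day.
In each layer the seepage velocity is v_i = q/n_i, so the layer transit time is t_i = b_i·n_i / q:
  layer 1 (fractured sandstone): t_1 = 1.83 × 0.07 / 0.3232 = 0.3964 d
  layer 2 (karst limestone): t_2 = 6.15 × 0.04 / 0.3232 = 0.7612 d
  layer 3 (fine sand): t_3 = 4.66 × 0.22 / 0.3232 = 3.172 d
  layer 4 (silty sand): t_4 = 1.85 × 0.19 / 0.3232 = 1.088 d
Total t = Σ t_i = 5.417 days.

5.42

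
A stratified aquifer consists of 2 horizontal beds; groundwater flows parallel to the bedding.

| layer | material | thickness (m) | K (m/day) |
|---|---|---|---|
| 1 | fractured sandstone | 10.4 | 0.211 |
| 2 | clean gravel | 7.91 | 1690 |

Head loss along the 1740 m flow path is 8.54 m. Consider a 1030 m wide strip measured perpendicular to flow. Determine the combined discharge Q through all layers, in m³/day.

Flow is parallel to layering, so each bed carries its own Darcy discharge and the transmissivities add.
Σ(K_i·b_i) = 0.211×10.4 + 1690×7.91 = 13370 m²/day.
Hydraulic gradient i = Δh / L = 8.54 / 1740 = 0.004908.
Q = Σ(K_i·b_i) · W · i = 13370 × 1030 × 0.004908 = 67590 m³/day.

67600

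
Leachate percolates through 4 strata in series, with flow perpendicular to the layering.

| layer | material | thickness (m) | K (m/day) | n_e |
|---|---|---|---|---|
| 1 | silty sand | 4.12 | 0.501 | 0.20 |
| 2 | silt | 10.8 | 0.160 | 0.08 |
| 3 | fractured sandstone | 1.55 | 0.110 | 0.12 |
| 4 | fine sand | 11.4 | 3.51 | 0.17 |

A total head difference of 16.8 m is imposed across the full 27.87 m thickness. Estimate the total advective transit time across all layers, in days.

With flow normal to the layers, continuity requires the same specific discharge q through every layer.
Σ(b_i/K_i) = 4.12/0.501 + 10.8/0.160 + 1.55/0.110 + 11.4/3.51 = 93.06 d.
q = Δh / Σ(b_i/K_i) = 16.8 / 93.06 = 0.1805 m/day.
In each layer the seepage velocity is v_i = q/n_i, so the layer transit time is t_i = b_i·n_i / q:
  layer 1 (silty sand): t_1 = 4.12 × 0.20 / 0.1805 = 4.564 d
  layer 2 (silt): t_2 = 10.8 × 0.08 / 0.1805 = 4.786 d
  layer 3 (fractured sandstone): t_3 = 1.55 × 0.12 / 0.1805 = 1.030 d
  layer 4 (fine sand): t_4 = 11.4 × 0.17 / 0.1805 = 10.74 d
Total t = Σ t_i = 21.12 days.

21.1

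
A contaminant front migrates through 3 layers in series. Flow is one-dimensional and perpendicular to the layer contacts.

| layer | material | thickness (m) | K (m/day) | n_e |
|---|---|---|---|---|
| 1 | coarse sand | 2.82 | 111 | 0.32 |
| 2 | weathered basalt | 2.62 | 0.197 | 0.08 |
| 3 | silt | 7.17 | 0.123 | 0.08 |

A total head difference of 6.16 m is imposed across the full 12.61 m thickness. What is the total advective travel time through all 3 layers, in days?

With flow normal to the layers, continuity requires the same specific discharge q through every layer.
Σ(b_i/K_i) = 2.82/111 + 2.62/0.197 + 7.17/0.123 = 71.62 d.
q = Δh / Σ(b_i/K_i) = 6.16 / 71.62 = 0.08601 m/day.
In each layer the seepage velocity is v_i = q/n_i, so the layer transit time is t_i = b_i·n_i / q:
  layer 1 (coarse sand): t_1 = 2.82 × 0.32 / 0.08601 = 10.49 d
  layer 2 (weathered basalt): t_2 = 2.62 × 0.08 / 0.08601 = 2.437 d
  layer 3 (silt): t_3 = 7.17 × 0.08 / 0.08601 = 6.669 d
Total t = Σ t_i = 19.60 days.

19.6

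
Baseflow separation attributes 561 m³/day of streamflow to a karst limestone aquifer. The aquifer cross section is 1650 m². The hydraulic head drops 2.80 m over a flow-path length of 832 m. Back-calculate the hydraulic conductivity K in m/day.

Hydraulic gradient i = Δh / L = 2.80 / 832 = 0.003365.
From Q = K·A·i, K = Q / (A·i) = 561 / (1650 × 0.003365) = 101.0 m/day.

101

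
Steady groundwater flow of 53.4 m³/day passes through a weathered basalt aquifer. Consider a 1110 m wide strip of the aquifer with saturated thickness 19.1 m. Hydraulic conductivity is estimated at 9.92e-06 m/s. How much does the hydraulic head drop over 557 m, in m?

1.64

Convert K: 9.92e-06 m/s × 86400 = 0.8571 m/day.
Cross-sectional area A = 1110 × 19.1 = 21201 m².
From Q = K·A·i, i = Q / (K·A) = 53.4 / (0.8571 × 21201) = 0.002939.
Head loss Δh = i · L = 0.002939 × 557 = 1.637 m.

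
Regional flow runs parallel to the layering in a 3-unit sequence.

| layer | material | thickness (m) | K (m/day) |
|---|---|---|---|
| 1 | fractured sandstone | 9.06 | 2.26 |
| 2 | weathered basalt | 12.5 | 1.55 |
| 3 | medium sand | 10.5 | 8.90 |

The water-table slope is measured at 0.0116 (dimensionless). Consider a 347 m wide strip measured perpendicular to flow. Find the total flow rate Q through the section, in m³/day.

Flow is parallel to layering, so each bed carries its own Darcy discharge and the transmissivities add.
Σ(K_i·b_i) = 2.26×9.06 + 1.55×12.5 + 8.90×10.5 = 133.3 m²/day.
Hydraulic gradient i = 0.0116.
Q = Σ(K_i·b_i) · W · i = 133.3 × 347 × 0.01160 = 536.6 m³/day.

537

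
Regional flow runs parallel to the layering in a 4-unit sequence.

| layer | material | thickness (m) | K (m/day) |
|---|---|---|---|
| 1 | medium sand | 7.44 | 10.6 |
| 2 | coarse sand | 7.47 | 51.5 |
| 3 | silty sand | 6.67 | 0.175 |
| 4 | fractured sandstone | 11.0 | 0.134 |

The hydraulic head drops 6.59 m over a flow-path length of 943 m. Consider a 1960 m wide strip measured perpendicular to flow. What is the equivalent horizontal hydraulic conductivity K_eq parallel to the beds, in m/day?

14.3

Flow is parallel to layering, so each bed carries its own Darcy discharge and the transmissivities add.
Σ(K_i·b_i) = 10.6×7.44 + 51.5×7.47 + 0.175×6.67 + 0.134×11.0 = 466.2 m²/day.
Total thickness b = 32.58 m, so K_eq = Σ(K_i·b_i)/b = 14.31 m/day.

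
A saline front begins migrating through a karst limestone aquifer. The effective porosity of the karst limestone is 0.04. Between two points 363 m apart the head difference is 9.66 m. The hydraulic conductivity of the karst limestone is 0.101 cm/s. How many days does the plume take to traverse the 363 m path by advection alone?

Convert K: 0.101 cm/s × 864 = 87.26 m/day.
Hydraulic gradient i = Δh / L = 9.66 / 363 = 0.02661.
Darcy flux q = K · i = 87.26 × 0.02661 = 2.322 m/day.
Seepage velocity v = q / n_e = 2.322 / 0.04 = 58.06 m/day.
Travel time t = L / v = 363 / 58.06 = 6.253 days.

6.25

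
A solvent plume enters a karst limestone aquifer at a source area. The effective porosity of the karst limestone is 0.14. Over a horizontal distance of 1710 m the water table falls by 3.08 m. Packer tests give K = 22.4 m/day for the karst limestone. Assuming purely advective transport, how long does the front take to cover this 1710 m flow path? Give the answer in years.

Hydraulic gradient i = Δh / L = 3.08 / 1710 = 0.001801.
Darcy flux q = K · i = 22.40 × 0.001801 = 0.04035 m/day.
Seepage velocity v = q / n_e = 0.04035 / 0.14 = 0.2882 m/day.
Travel time t = L / v = 1710 / 0.2882 = 5934 days = 16.25 years.

16.2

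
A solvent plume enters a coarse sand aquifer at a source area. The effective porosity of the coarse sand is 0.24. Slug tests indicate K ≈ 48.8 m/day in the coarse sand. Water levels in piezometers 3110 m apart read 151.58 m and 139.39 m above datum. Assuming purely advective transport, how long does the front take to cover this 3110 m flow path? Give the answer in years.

Hydraulic gradient i = (151.58 − 139.39) / 3110 = 12.19 / 3110 = 0.003920.
Darcy flux q = K · i = 48.80 × 0.003920 = 0.1913 m/day.
Seepage velocity v = q / n_e = 0.1913 / 0.24 = 0.7970 m/day.
Travel time t = L / v = 3110 / 0.7970 = 3902 days = 10.68 years.

10.7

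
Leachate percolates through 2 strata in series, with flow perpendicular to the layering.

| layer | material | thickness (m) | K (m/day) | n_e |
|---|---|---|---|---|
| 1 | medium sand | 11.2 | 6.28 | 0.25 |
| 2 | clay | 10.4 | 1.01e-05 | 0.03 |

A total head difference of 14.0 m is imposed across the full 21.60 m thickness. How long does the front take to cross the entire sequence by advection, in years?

627

With flow normal to the layers, continuity requires the same specific discharge q through every layer.
Σ(b_i/K_i) = 11.2/6.28 + 10.4/1.01e-05 = 1.030e+06 d.
q = Δh / Σ(b_i/K_i) = 14.0 / 1.030e+06 = 1.360e-05 m/day.
In each layer the seepage velocity is v_i = q/n_i, so the layer transit time is t_i = b_i·n_i / q:
  layer 1 (medium sand): t_1 = 11.2 × 0.25 / 1.360e-05 = 2.059e+05 d
  layer 2 (clay): t_2 = 10.4 × 0.03 / 1.360e-05 = 22948 d
Total t = Σ t_i = 2.289e+05 days = 626.7 years.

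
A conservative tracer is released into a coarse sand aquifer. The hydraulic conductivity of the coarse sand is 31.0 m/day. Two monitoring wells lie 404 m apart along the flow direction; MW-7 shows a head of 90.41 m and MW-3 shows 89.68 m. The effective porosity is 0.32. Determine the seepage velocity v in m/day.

0.175

Hydraulic gradient i = (90.41 − 89.68) / 404 = 0.73 / 404 = 0.001807.
Darcy flux q = K · i = 31.00 × 0.001807 = 0.05601 m/day.
Seepage velocity v = q / n_e = 0.05601 / 0.32 = 0.1750 m/day.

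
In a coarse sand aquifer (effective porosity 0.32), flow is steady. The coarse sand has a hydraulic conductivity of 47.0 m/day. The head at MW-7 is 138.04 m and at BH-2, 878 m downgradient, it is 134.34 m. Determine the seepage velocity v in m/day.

0.619

Hydraulic gradient i = (138.04 − 134.34) / 878 = 3.7 / 878 = 0.004214.
Darcy flux q = K · i = 47.00 × 0.004214 = 0.1981 m/day.
Seepage velocity v = q / n_e = 0.1981 / 0.32 = 0.6189 m/day.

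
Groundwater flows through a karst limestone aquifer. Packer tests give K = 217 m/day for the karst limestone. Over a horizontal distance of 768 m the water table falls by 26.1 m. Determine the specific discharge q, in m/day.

Hydraulic gradient i = Δh / L = 26.1 / 768 = 0.03398.
Specific discharge q = K · i = 217.0 × 0.03398 = 7.375 m/day.

7.37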